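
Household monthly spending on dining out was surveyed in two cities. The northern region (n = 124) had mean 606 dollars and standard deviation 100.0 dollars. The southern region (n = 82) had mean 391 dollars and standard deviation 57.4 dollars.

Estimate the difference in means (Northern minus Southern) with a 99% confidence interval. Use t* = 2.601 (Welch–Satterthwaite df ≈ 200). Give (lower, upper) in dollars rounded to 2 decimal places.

(186.41, 243.59)

SE₁ = s₁/√n₁ = 100.0/√124 = 8.9803; SE₂ = 57.4/√82 = 6.3388.
Independent samples, unequal variances: SE_diff = √(SE₁² + SE₂²) = √(80.64578809 + 40.18038544) = 10.9921.
t* = 2.601, so margin of error = 2.601 × 10.9921 = 28.5905.
Difference in means = 606 − 391 = 215.0000.
215.0000 ± 28.5905 → (186.41, 243.59).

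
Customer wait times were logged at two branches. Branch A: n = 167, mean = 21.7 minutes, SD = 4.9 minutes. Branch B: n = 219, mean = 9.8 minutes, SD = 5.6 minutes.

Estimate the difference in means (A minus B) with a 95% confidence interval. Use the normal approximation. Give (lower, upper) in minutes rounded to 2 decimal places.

(10.85, 12.95)

Per-group SEs: s₁/√n₁ = 4.9/√167 = 0.3792, s₂/√n₂ = 5.6/√219 = 0.3784.
Unpooled SE of the difference: √(0.14379264 + 0.14318656) = 0.5357.
Margin of error = z* · SE = 1.960 × 0.5357 = 1.0500.
x̄₁ − x̄₂ = 21.7 − 9.8 = 11.9000.
CI: 11.9000 ± 1.0500 = (10.85, 12.95).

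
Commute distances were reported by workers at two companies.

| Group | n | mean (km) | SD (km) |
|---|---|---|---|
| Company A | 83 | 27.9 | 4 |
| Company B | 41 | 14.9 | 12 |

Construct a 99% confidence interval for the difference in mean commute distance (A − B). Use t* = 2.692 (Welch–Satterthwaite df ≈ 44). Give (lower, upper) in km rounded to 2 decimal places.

(7.82, 18.18)

Standard errors of each mean: 4/√83 = 0.4391 and 12/√41 = 1.8741.
SE(x̄₁ − x̄₂) = √(0.4391² + 1.8741²) = 1.9249 for independent samples with unequal variances.
With t* = 2.692, the margin is 2.692 × 1.9249 = 5.1818.
x̄₁ − x̄₂ = 27.9 − 14.9 = 13.0000; the interval is 13.0000 ± 5.1818 = (7.82, 18.18).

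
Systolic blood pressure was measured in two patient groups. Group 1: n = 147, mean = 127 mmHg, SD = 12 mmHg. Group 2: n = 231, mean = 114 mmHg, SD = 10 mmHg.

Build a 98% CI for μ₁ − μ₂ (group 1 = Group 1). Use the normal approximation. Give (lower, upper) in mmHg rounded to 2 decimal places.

(10.24, 15.76)

Per-group SEs: s₁/√n₁ = 12/√147 = 0.9897, s₂/√n₂ = 10/√231 = 0.6580.
Unpooled SE of the difference: √(0.97950609 + 0.432964) = 1.1885.
Margin of error = z* · SE = 2.326 × 1.1885 = 2.7645.
x̄₁ − x̄₂ = 127 − 114 = 13.0000.
CI: 13.0000 ± 2.7645 = (10.24, 15.76).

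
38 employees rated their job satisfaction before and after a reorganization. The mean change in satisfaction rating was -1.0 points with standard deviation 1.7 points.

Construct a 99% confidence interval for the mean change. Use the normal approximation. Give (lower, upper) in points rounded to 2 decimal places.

(-1.71, -0.29)

This is a matched-pairs design, so SE = s_d/√n = 1.7/√38 = 0.2758.
Margin = 2.576 × 0.2758 = 0.7105; the interval is -1.0 ± 0.7105 = (-1.71, -0.29).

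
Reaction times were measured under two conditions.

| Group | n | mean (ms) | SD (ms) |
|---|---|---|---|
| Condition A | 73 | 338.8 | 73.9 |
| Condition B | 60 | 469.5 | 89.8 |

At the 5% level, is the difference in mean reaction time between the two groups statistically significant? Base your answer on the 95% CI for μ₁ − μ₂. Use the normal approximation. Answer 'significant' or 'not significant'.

SE₁ = s₁/√n₁ = 73.9/√73 = 8.6493; SE₂ = 89.8/√60 = 11.5931.
Independent samples, unequal variances: SE_diff = √(SE₁² + SE₂²) = √(74.81039049 + 134.39996761) = 14.4641.
z* = 1.960, so margin of error = 1.960 × 14.4641 = 28.3496.
Difference in means = 338.8 − 469.5 = -130.7000.
-130.7000 ± 28.3496 → (-159.0496, -102.3504).
The interval (-159.0496, -102.3504) does not contain 0, so the difference is significant.

significant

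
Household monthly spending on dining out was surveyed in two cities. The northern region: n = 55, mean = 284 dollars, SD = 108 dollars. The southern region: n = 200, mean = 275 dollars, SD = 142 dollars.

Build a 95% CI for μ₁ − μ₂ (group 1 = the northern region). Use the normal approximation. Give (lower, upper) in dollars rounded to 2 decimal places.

(-25.67, 43.67)

Standard errors of each mean: 108/√55 = 14.5627 and 142/√200 = 10.0409.
SE(x̄₁ − x̄₂) = √(14.5627² + 10.0409²) = 17.6888 for independent samples with unequal variances.
With z* = 1.960, the margin is 1.960 × 17.6888 = 34.6700.
x̄₁ − x̄₂ = 284 − 275 = 9.0000; the interval is 9.0000 ± 34.6700 = (-25.67, 43.67).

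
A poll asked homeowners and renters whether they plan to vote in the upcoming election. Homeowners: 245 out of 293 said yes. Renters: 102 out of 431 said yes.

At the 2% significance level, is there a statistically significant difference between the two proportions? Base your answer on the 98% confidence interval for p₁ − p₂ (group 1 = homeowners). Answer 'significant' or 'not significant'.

p̂₁ = 245/293 = 0.8362 and p̂₂ = 102/431 = 0.2367.
SE₁ = √(p̂₁(1−p̂₁)/n₁) = √(0.8362·0.1638/293) = 0.02162; SE₂ = √(0.2367·0.7633/431) = 0.02047.
Independent samples: SE of the difference = √(SE₁² + SE₂²) = √(0.0004674244 + 0.0004190209) = 0.02977.
z* for 98% confidence is 2.326, so the margin of error is 2.326 × 0.02977 = 0.06925.
Point estimate p̂₁ − p̂₂ = 0.8362 − 0.2367 = 0.5995.
0.5995 ± 0.06925 → (0.53025, 0.66875).
The interval (0.53025, 0.66875) does not contain 0, so the difference is significant.

significant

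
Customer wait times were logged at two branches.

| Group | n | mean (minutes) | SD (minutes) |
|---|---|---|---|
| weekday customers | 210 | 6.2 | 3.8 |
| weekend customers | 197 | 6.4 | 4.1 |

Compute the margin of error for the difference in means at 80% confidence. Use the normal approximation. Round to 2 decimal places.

Standard errors of each mean: 3.8/√210 = 0.2622 and 4.1/√197 = 0.2921.
SE(x̄₁ − x̄₂) = √(0.2622² + 0.2921²) = 0.3925 for independent samples with unequal variances.
With z* = 1.282, the margin is 1.282 × 0.3925 = 0.5032.

0.50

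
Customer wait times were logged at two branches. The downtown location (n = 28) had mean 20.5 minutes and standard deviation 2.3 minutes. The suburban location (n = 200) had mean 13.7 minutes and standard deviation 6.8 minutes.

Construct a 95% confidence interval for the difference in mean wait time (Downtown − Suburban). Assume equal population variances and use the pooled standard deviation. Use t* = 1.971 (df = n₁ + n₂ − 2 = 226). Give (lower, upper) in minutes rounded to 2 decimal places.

s_p = √[((n₁−1)s₁² + (n₂−1)s₂²)/(n₁+n₂−2)] = √[(27·2.3² + 199·6.8²)/226] = 6.4302.
SE = 6.4302·√(1/28 + 1/200) = 1.2975.
With t* = 1.971, margin = 1.971 × 1.2975 = 2.5574.
x̄₁ − x̄₂ = 20.5 − 13.7 = 6.8000; interval 6.8000 ± 2.5574 = (4.24, 9.36).

(4.24, 9.36)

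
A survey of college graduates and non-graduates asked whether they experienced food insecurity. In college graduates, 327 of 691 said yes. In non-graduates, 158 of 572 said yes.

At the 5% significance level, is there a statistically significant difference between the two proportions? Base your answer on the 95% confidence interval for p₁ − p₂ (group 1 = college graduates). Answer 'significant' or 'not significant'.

First, p̂₁ = 327/691 = 0.4732; p̂₂ = 158/572 = 0.2762.
The two standard errors are √(0.4732×0.5268/691) = 0.01899 and √(0.2762×0.7238/572) = 0.01869.
Because the samples are independent, SE_diff = √(0.01899² + 0.01869²) = 0.02664.
Using z* = 1.960 for 95%, ME = 1.960 × 0.02664 = 0.05221.
p̂₁ − p̂₂ = 0.1970; interval 0.1970 ± 0.05221 gives (0.14479, 0.24921).
The interval (0.14479, 0.24921) does not contain 0, so the difference is significant.

significant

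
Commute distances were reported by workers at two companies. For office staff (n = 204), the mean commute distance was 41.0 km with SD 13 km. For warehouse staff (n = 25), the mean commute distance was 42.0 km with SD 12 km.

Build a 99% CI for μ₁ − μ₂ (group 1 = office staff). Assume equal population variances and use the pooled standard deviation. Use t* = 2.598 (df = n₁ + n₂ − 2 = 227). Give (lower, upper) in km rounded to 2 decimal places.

(-8.10, 6.10)

Pooled variance s_p² = [203·13² + 24·12²] / (204+25−2) = 166.3568, so s_p = 12.8979.
SE_diff = s_p·√(1/n₁ + 1/n₂) = 12.8979·√(1/204 + 1/25) = 2.7331.
t* = 2.598; margin = 2.598 × 2.7331 = 7.1006.
Difference = 41.0 − 42.0 = -1.0000.
-1.0000 ± 7.1006 → (-8.10, 6.10).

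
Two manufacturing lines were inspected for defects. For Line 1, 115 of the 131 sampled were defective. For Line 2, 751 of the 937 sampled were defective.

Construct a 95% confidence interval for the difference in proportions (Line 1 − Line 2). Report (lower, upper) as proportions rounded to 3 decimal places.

First, p̂₁ = 115/131 = 0.8779; p̂₂ = 751/937 = 0.8015.
The two standard errors are √(0.8779×0.1221/131) = 0.02861 and √(0.8015×0.1985/937) = 0.01303.
Because the samples are independent, SE_diff = √(0.02861² + 0.01303²) = 0.03144.
Using z* = 1.960 for 95%, ME = 1.960 × 0.03144 = 0.06162.
p̂₁ − p̂₂ = 0.0764; interval 0.0764 ± 0.06162 gives (0.015, 0.138).

(0.015, 0.138)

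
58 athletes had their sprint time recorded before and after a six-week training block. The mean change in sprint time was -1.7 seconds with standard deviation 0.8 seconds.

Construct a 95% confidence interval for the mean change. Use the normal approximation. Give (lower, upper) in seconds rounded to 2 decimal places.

(-1.91, -1.49)

Paired design: SE = s_d/√n = 0.8/√58 = 0.1050.
z* = 1.960; margin of error = 1.960 × 0.1050 = 0.2058.
-1.7 ± 0.2058 → (-1.91, -1.49).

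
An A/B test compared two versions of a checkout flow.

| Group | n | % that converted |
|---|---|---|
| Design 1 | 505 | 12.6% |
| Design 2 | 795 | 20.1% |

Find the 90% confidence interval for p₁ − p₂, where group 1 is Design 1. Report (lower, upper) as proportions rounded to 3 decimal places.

(-0.109, -0.041)

Each SE is √(p̂(1−p̂)/n): √(0.1260·0.8740/505) = 0.01477 and √(0.2010·0.7990/795) = 0.01421.
SE(p̂₁ − p̂₂) = √(SE₁² + SE₂²) = √(0.0002181529 + 0.0002019241) = 0.02050, since the two samples are independent.
At 90% confidence z* = 1.645; margin = 1.645 × 0.02050 = 0.03372.
The difference is 0.1260 − 0.2010 = -0.0750, so the interval is -0.0750 ± 0.03372 = (-0.109, -0.041).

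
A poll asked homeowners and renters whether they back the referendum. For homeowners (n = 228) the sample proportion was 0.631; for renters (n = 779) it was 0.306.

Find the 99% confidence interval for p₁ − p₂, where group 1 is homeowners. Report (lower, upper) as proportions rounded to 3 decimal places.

(0.232, 0.418)

Each SE is √(p̂(1−p̂)/n): √(0.6310·0.3690/228) = 0.03196 and √(0.3060·0.6940/779) = 0.01651.
SE(p̂₁ − p̂₂) = √(SE₁² + SE₂²) = √(0.0010214416 + 0.0002725801) = 0.03597, since the two samples are independent.
At 99% confidence z* = 2.576; margin = 2.576 × 0.03597 = 0.09266.
The difference is 0.6310 − 0.3060 = 0.3250, so the interval is 0.3250 ± 0.09266 = (0.232, 0.418).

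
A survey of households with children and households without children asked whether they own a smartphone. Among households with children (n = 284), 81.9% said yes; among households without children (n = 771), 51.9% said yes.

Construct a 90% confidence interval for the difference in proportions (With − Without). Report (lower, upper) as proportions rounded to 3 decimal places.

(0.252, 0.348)

The two standard errors are √(0.8190×0.1810/284) = 0.02285 and √(0.5190×0.4810/771) = 0.01799.
Because the samples are independent, SE_diff = √(0.02285² + 0.01799²) = 0.02908.
Using z* = 1.645 for 90%, ME = 1.645 × 0.02908 = 0.04784.
p̂₁ − p̂₂ = 0.3000; interval 0.3000 ± 0.04784 gives (0.252, 0.348).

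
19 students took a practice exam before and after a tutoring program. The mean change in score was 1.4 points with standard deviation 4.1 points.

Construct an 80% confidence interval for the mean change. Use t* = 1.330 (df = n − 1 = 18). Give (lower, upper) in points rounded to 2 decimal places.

(0.15, 2.65)

This is a matched-pairs design, so SE = s_d/√n = 4.1/√19 = 0.9406.
Margin = 1.330 × 0.9406 = 1.2510; the interval is 1.4 ± 1.2510 = (0.15, 2.65).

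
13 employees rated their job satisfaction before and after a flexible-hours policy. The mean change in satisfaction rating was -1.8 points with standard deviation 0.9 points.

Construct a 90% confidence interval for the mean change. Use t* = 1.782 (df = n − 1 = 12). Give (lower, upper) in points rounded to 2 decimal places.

This is a matched-pairs design, so SE = s_d/√n = 0.9/√13 = 0.2496.
Margin = 1.782 × 0.2496 = 0.4448; the interval is -1.8 ± 0.4448 = (-2.24, -1.36).

(-2.24, -1.36)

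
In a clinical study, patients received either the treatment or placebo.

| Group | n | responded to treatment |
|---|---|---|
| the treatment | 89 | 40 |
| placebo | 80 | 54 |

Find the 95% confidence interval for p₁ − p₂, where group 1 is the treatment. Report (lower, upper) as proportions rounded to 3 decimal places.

Sample proportions: 40/89 = 0.4494, 54/80 = 0.6750.
Each SE is √(p̂(1−p̂)/n): √(0.4494·0.5506/89) = 0.05273 and √(0.6750·0.3250/80) = 0.05237.
SE(p̂₁ − p̂₂) = √(SE₁² + SE₂²) = √(0.0027804529 + 0.0027426169) = 0.07432, since the two samples are independent.
At 95% confidence z* = 1.960; margin = 1.960 × 0.07432 = 0.14567.
The difference is 0.4494 − 0.6750 = -0.2256, so the interval is -0.2256 ± 0.14567 = (-0.371, -0.080).

(-0.371, -0.080)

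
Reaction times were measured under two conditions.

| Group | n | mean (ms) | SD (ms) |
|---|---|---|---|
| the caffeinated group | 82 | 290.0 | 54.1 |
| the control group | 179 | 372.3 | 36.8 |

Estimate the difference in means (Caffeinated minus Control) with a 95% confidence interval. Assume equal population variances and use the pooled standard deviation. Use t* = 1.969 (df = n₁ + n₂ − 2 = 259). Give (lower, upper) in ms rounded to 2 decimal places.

Pooled variance s_p² = [81·54.1² + 178·36.8²] / (82+179−2) = 1846.0476, so s_p = 42.9657.
SE_diff = s_p·√(1/n₁ + 1/n₂) = 42.9657·√(1/82 + 1/179) = 5.7294.
t* = 1.969; margin = 1.969 × 5.7294 = 11.2812.
Difference = 290.0 − 372.3 = -82.3000.
-82.3000 ± 11.2812 → (-93.58, -71.02).

(-93.58, -71.02)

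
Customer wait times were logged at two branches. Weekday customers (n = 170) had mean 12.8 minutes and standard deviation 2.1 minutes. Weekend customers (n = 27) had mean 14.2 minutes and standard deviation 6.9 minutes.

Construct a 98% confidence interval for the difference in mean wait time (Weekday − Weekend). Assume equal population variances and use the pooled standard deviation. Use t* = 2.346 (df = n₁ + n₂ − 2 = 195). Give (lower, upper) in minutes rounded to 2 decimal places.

(-2.95, 0.15)

s_p = √[((n₁−1)s₁² + (n₂−1)s₂²)/(n₁+n₂−2)] = √[(169·2.1² + 26·6.9²)/195] = 3.1890.
SE = 3.1890·√(1/170 + 1/27) = 0.6607.
With t* = 2.346, margin = 2.346 × 0.6607 = 1.5500.
x̄₁ − x̄₂ = 12.8 − 14.2 = -1.4000; interval -1.4000 ± 1.5500 = (-2.95, 0.15).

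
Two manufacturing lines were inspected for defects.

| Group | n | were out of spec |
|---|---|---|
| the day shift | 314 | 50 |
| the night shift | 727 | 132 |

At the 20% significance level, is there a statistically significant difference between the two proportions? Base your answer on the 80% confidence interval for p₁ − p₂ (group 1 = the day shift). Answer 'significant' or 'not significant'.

not significant

Sample proportions: 50/314 = 0.1592, 132/727 = 0.1816.
Each SE is √(p̂(1−p̂)/n): √(0.1592·0.8408/314) = 0.02065 and √(0.1816·0.8184/727) = 0.01430.
SE(p̂₁ − p̂₂) = √(SE₁² + SE₂²) = √(0.0004264225 + 0.00020449) = 0.02512, since the two samples are independent.
At 80% confidence z* = 1.282; margin = 1.282 × 0.02512 = 0.03220.
The difference is 0.1592 − 0.1816 = -0.0224, so the interval is -0.0224 ± 0.03220 = (-0.05460, 0.00980).
The interval (-0.05460, 0.00980) contains 0, so the difference is not significant.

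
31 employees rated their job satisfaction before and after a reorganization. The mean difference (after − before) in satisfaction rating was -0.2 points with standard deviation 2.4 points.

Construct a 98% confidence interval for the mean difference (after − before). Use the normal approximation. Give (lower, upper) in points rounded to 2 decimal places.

(-1.20, 0.80)

Paired design: SE = s_d/√n = 2.4/√31 = 0.4311.
z* = 2.326; margin of error = 2.326 × 0.4311 = 1.0027.
-0.2 ± 1.0027 → (-1.20, 0.80).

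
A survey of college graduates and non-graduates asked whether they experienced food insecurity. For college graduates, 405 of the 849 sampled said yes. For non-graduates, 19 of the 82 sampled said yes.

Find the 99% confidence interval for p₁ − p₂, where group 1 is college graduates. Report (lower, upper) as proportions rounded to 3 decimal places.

First, p̂₁ = 405/849 = 0.4770; p̂₂ = 19/82 = 0.2317.
The two standard errors are √(0.4770×0.5230/849) = 0.01714 and √(0.2317×0.7683/82) = 0.04659.
Because the samples are independent, SE_diff = √(0.01714² + 0.04659²) = 0.04964.
Using z* = 2.576 for 99%, ME = 2.576 × 0.04964 = 0.12787.
p̂₁ − p̂₂ = 0.2453; interval 0.2453 ± 0.12787 gives (0.117, 0.373).

(0.117, 0.373)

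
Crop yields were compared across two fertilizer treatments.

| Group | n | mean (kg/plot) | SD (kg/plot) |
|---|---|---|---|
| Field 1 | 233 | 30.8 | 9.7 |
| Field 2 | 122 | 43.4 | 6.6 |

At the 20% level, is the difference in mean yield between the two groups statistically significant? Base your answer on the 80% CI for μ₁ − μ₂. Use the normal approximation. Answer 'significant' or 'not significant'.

significant

Per-group SEs: s₁/√n₁ = 9.7/√233 = 0.6355, s₂/√n₂ = 6.6/√122 = 0.5975.
Unpooled SE of the difference: √(0.40386025 + 0.35700625) = 0.8723.
Margin of error = z* · SE = 1.282 × 0.8723 = 1.1183.
x̄₁ − x̄₂ = 30.8 − 43.4 = -12.6000.
CI: -12.6000 ± 1.1183 = (-13.7183, -11.4817).
The interval (-13.7183, -11.4817) does not contain 0, so the difference is significant.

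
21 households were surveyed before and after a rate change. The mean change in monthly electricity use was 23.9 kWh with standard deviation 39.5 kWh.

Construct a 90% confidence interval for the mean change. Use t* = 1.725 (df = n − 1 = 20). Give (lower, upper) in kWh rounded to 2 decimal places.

This is a matched-pairs design, so SE = s_d/√n = 39.5/√21 = 8.6196.
Margin = 1.725 × 8.6196 = 14.8688; the interval is 23.9 ± 14.8688 = (9.03, 38.77).

(9.03, 38.77)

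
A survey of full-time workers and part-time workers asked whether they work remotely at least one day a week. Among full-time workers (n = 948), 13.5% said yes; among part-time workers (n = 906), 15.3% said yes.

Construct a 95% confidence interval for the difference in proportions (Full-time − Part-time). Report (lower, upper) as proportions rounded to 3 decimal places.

Each SE is √(p̂(1−p̂)/n): √(0.1350·0.8650/948) = 0.01110 and √(0.1530·0.8470/906) = 0.01196.
SE(p̂₁ − p̂₂) = √(SE₁² + SE₂²) = √(0.00012321 + 0.0001430416) = 0.01632, since the two samples are independent.
At 95% confidence z* = 1.960; margin = 1.960 × 0.01632 = 0.03199.
The difference is 0.1350 − 0.1530 = -0.0180, so the interval is -0.0180 ± 0.03199 = (-0.050, 0.014).

(-0.050, 0.014)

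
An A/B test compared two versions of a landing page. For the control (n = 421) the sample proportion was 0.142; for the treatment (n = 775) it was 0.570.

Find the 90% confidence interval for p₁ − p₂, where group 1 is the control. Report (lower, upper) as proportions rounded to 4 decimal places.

(-0.4685, -0.3875)

The two standard errors are √(0.1420×0.8580/421) = 0.01701 and √(0.5700×0.4300/775) = 0.01778.
Because the samples are independent, SE_diff = √(0.01701² + 0.01778²) = 0.02461.
Using z* = 1.645 for 90%, ME = 1.645 × 0.02461 = 0.04048.
p̂₁ − p̂₂ = -0.4280; interval -0.4280 ± 0.04048 gives (-0.4685, -0.3875).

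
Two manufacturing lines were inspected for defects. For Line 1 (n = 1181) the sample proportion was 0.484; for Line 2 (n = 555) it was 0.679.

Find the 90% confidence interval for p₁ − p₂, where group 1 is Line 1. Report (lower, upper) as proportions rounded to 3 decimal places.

SE₁ = √(p̂₁(1−p̂₁)/n₁) = √(0.4840·0.5160/1181) = 0.01454; SE₂ = √(0.6790·0.3210/555) = 0.01982.
Independent samples: SE of the difference = √(SE₁² + SE₂²) = √(0.0002114116 + 0.0003928324) = 0.02458.
z* for 90% confidence is 1.645, so the margin of error is 1.645 × 0.02458 = 0.04043.
Point estimate p̂₁ − p̂₂ = 0.4840 − 0.6790 = -0.1950.
-0.1950 ± 0.04043 → (-0.235, -0.155).

(-0.235, -0.155)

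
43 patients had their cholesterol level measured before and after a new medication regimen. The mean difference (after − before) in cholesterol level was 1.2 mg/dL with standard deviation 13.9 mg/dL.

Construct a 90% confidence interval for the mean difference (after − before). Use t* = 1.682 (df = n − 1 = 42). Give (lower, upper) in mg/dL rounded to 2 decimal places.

Paired design: SE = s_d/√n = 13.9/√43 = 2.1197.
t* = 1.682; margin of error = 1.682 × 2.1197 = 3.5653.
1.2 ± 3.5653 → (-2.37, 4.77).

(-2.37, 4.77)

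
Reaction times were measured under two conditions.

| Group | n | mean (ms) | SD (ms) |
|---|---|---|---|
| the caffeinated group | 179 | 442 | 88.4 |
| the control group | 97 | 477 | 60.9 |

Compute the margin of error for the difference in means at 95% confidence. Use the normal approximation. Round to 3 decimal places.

Standard errors of each mean: 88.4/√179 = 6.6073 and 60.9/√97 = 6.1835.
SE(x̄₁ − x̄₂) = √(6.6073² + 6.1835²) = 9.0494 for independent samples with unequal variances.
With z* = 1.960, the margin is 1.960 × 9.0494 = 17.7368.

17.737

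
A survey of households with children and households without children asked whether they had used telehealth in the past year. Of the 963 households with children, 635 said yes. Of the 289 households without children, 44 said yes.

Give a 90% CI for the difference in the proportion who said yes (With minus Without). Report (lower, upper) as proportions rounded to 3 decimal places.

First, p̂₁ = 635/963 = 0.6594; p̂₂ = 44/289 = 0.1522.
The two standard errors are √(0.6594×0.3406/963) = 0.01527 and √(0.1522×0.8478/289) = 0.02113.
Because the samples are independent, SE_diff = √(0.01527² + 0.02113²) = 0.02607.
Using z* = 1.645 for 90%, ME = 1.645 × 0.02607 = 0.04289.
p̂₁ − p̂₂ = 0.5072; interval 0.5072 ± 0.04289 gives (0.464, 0.550).

(0.464, 0.550)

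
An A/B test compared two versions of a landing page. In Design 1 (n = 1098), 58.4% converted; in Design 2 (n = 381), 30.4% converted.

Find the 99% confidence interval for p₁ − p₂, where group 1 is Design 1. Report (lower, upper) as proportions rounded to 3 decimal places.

The two standard errors are √(0.5840×0.4160/1098) = 0.01487 and √(0.3040×0.6960/381) = 0.02357.
Because the samples are independent, SE_diff = √(0.01487² + 0.02357²) = 0.02787.
Using z* = 2.576 for 99%, ME = 2.576 × 0.02787 = 0.07179.
p̂₁ − p̂₂ = 0.2800; interval 0.2800 ± 0.07179 gives (0.208, 0.352).

(0.208, 0.352)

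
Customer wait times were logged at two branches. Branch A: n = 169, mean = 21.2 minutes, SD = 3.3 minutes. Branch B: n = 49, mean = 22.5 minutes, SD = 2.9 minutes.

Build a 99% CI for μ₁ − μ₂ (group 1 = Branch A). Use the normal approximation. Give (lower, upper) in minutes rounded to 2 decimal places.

(-2.55, -0.05)

SE₁ = s₁/√n₁ = 3.3/√169 = 0.2538; SE₂ = 2.9/√49 = 0.4143.
Independent samples, unequal variances: SE_diff = √(SE₁² + SE₂²) = √(0.06441444 + 0.17164449) = 0.4859.
z* = 2.576, so margin of error = 2.576 × 0.4859 = 1.2517.
Difference in means = 21.2 − 22.5 = -1.3000.
-1.3000 ± 1.2517 → (-2.55, -0.05).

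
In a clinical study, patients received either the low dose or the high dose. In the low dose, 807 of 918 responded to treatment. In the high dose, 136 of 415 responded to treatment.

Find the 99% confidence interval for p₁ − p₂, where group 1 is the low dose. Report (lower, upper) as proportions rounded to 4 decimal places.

(0.4859, 0.6169)

First, p̂₁ = 807/918 = 0.8791; p̂₂ = 136/415 = 0.3277.
The two standard errors are √(0.8791×0.1209/918) = 0.01076 and √(0.3277×0.6723/415) = 0.02304.
Because the samples are independent, SE_diff = √(0.01076² + 0.02304²) = 0.02543.
Using z* = 2.576 for 99%, ME = 2.576 × 0.02543 = 0.06551.
p̂₁ − p̂₂ = 0.5514; interval 0.5514 ± 0.06551 gives (0.4859, 0.6169).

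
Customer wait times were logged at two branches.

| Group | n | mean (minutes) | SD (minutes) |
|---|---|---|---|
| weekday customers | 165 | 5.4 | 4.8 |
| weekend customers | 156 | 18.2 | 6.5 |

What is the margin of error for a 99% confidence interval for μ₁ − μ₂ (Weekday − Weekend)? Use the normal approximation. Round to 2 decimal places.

1.65

SE₁ = s₁/√n₁ = 4.8/√165 = 0.3737; SE₂ = 6.5/√156 = 0.5204.
Independent samples, unequal variances: SE_diff = √(SE₁² + SE₂²) = √(0.13965169 + 0.27081616) = 0.6407.
z* = 2.576, so margin of error = 2.576 × 0.6407 = 1.6504.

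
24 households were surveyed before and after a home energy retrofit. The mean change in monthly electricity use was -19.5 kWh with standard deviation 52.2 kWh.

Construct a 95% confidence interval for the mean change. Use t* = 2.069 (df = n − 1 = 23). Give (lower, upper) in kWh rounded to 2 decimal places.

(-41.55, 2.55)

Paired design: SE = s_d/√n = 52.2/√24 = 10.6553.
t* = 2.069; margin of error = 2.069 × 10.6553 = 22.0458.
-19.5 ± 22.0458 → (-41.55, 2.55).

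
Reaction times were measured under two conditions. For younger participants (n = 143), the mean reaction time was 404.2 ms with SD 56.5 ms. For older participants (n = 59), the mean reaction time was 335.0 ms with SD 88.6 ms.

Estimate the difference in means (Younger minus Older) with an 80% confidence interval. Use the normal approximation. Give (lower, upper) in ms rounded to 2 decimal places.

SE₁ = s₁/√n₁ = 56.5/√143 = 4.7248; SE₂ = 88.6/√59 = 11.5347.
Independent samples, unequal variances: SE_diff = √(SE₁² + SE₂²) = √(22.32373504 + 133.04930409) = 12.4649.
z* = 1.282, so margin of error = 1.282 × 12.4649 = 15.9800.
Difference in means = 404.2 − 335.0 = 69.2000.
69.2000 ± 15.9800 → (53.22, 85.18).

(53.22, 85.18)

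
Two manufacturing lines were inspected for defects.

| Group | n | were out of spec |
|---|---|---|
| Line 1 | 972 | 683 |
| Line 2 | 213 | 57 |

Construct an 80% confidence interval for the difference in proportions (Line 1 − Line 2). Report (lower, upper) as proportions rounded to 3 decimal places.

(0.392, 0.478)

Sample proportions: 683/972 = 0.7027, 57/213 = 0.2676.
Each SE is √(p̂(1−p̂)/n): √(0.7027·0.2973/972) = 0.01466 and √(0.2676·0.7324/213) = 0.03033.
SE(p̂₁ − p̂₂) = √(SE₁² + SE₂²) = √(0.0002149156 + 0.0009199089) = 0.03369, since the two samples are independent.
At 80% confidence z* = 1.282; margin = 1.282 × 0.03369 = 0.04319.
The difference is 0.7027 − 0.2676 = 0.4351, so the interval is 0.4351 ± 0.04319 = (0.392, 0.478).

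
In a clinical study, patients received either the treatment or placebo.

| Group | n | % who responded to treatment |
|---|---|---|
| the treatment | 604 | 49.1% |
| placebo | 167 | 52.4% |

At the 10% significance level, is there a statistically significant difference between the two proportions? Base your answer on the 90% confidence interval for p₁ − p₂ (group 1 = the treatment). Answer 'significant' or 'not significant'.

SE₁ = √(p̂₁(1−p̂₁)/n₁) = √(0.4910·0.5090/604) = 0.02034; SE₂ = √(0.5240·0.4760/167) = 0.03865.
Independent samples: SE of the difference = √(SE₁² + SE₂²) = √(0.0004137156 + 0.0014938225) = 0.04368.
z* for 90% confidence is 1.645, so the margin of error is 1.645 × 0.04368 = 0.07185.
Point estimate p̂₁ − p̂₂ = 0.4910 − 0.5240 = -0.0330.
-0.0330 ± 0.07185 → (-0.10485, 0.03885).
The interval (-0.10485, 0.03885) contains 0, so the difference is not significant.

not significant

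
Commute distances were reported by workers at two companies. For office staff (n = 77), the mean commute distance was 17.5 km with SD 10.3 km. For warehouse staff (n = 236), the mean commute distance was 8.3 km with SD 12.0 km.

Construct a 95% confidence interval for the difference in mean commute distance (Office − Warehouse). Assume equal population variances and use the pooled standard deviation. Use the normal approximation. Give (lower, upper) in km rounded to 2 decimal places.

Pooled variance s_p² = [76·10.3² + 235·12.0²] / (77+236−2) = 134.7358, so s_p = 11.6076.
SE_diff = s_p·√(1/n₁ + 1/n₂) = 11.6076·√(1/77 + 1/236) = 1.5234.
z* = 1.960; margin = 1.960 × 1.5234 = 2.9859.
Difference = 17.5 − 8.3 = 9.2000.
9.2000 ± 2.9859 → (6.21, 12.19).

(6.21, 12.19)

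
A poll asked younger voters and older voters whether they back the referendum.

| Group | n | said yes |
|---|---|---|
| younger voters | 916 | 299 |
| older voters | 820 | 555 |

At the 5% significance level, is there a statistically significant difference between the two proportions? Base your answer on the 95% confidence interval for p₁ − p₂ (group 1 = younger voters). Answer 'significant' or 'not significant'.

significant

p̂₁ = 299/916 = 0.3264 and p̂₂ = 555/820 = 0.6768.
SE₁ = √(p̂₁(1−p̂₁)/n₁) = √(0.3264·0.6736/916) = 0.01549; SE₂ = √(0.6768·0.3232/820) = 0.01633.
Independent samples: SE of the difference = √(SE₁² + SE₂²) = √(0.0002399401 + 0.0002666689) = 0.02251.
z* for 95% confidence is 1.960, so the margin of error is 1.960 × 0.02251 = 0.04412.
Point estimate p̂₁ − p̂₂ = 0.3264 − 0.6768 = -0.3504.
-0.3504 ± 0.04412 → (-0.39452, -0.30628).
The interval (-0.39452, -0.30628) does not contain 0, so the difference is significant.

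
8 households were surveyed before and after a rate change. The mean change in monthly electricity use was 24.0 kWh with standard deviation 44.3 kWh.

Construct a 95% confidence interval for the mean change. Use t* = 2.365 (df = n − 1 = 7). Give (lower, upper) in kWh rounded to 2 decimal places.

This is a matched-pairs design, so SE = s_d/√n = 44.3/√8 = 15.6624.
Margin = 2.365 × 15.6624 = 37.0416; the interval is 24.0 ± 37.0416 = (-13.04, 61.04).

(-13.04, 61.04)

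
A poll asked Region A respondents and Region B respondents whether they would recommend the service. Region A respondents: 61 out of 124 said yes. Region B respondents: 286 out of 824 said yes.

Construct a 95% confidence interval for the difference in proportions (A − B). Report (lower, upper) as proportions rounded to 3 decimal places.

p̂₁ = 61/124 = 0.4919 and p̂₂ = 286/824 = 0.3471.
SE₁ = √(p̂₁(1−p̂₁)/n₁) = √(0.4919·0.5081/124) = 0.04490; SE₂ = √(0.3471·0.6529/824) = 0.01658.
Independent samples: SE of the difference = √(SE₁² + SE₂²) = √(0.00201601 + 0.0002748964) = 0.04786.
z* for 95% confidence is 1.960, so the margin of error is 1.960 × 0.04786 = 0.09381.
Point estimate p̂₁ − p̂₂ = 0.4919 − 0.3471 = 0.1448.
0.1448 ± 0.09381 → (0.051, 0.239).

(0.051, 0.239)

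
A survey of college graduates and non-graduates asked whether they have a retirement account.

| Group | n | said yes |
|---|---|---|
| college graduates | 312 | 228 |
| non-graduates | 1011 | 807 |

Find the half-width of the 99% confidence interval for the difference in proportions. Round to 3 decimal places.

First, p̂₁ = 228/312 = 0.7308; p̂₂ = 807/1011 = 0.7982.
The two standard errors are √(0.7308×0.2692/312) = 0.02511 and √(0.7982×0.2018/1011) = 0.01262.
Because the samples are independent, SE_diff = √(0.02511² + 0.01262²) = 0.02810.
Using z* = 2.576 for 99%, ME = 2.576 × 0.02810 = 0.07239.

0.072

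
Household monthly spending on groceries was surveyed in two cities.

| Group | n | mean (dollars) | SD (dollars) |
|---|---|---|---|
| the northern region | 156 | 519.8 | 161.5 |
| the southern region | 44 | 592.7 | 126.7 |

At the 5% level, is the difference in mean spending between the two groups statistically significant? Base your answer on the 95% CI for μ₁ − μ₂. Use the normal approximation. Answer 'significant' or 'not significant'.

Standard errors of each mean: 161.5/√156 = 12.9303 and 126.7/√44 = 19.1007.
SE(x̄₁ − x̄₂) = √(12.9303² + 19.1007²) = 23.0658 for independent samples with unequal variances.
With z* = 1.960, the margin is 1.960 × 23.0658 = 45.2090.
x̄₁ − x̄₂ = 519.8 − 592.7 = -72.9000; the interval is -72.9000 ± 45.2090 = (-118.1090, -27.6910).
The interval (-118.1090, -27.6910) does not contain 0, so the difference is significant.

significant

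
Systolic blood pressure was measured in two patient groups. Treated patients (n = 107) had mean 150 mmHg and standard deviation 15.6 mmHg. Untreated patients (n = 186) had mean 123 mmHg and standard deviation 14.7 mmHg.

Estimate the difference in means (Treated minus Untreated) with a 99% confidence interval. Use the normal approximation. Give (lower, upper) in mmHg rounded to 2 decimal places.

(22.22, 31.78)

Standard errors of each mean: 15.6/√107 = 1.5081 and 14.7/√186 = 1.0779.
SE(x̄₁ − x̄₂) = √(1.5081² + 1.0779²) = 1.8537 for independent samples with unequal variances.
With z* = 2.576, the margin is 2.576 × 1.8537 = 4.7751.
x̄₁ − x̄₂ = 150 − 123 = 27.0000; the interval is 27.0000 ± 4.7751 = (22.22, 31.78).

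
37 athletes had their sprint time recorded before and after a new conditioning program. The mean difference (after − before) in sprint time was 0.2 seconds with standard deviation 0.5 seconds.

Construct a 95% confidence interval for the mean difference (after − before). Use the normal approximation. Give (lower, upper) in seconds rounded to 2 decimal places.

This is a matched-pairs design, so SE = s_d/√n = 0.5/√37 = 0.0822.
Margin = 1.960 × 0.0822 = 0.1611; the interval is 0.2 ± 0.1611 = (0.04, 0.36).

(0.04, 0.36)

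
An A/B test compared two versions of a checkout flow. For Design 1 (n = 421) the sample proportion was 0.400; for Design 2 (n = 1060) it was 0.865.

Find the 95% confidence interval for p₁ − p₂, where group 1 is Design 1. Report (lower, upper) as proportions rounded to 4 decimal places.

The two standard errors are √(0.4000×0.6000/421) = 0.02388 and √(0.8650×0.1350/1060) = 0.01050.
Because the samples are independent, SE_diff = √(0.02388² + 0.01050²) = 0.02609.
Using z* = 1.960 for 95%, ME = 1.960 × 0.02609 = 0.05114.
p̂₁ − p̂₂ = -0.4650; interval -0.4650 ± 0.05114 gives (-0.5161, -0.4139).

(-0.5161, -0.4139)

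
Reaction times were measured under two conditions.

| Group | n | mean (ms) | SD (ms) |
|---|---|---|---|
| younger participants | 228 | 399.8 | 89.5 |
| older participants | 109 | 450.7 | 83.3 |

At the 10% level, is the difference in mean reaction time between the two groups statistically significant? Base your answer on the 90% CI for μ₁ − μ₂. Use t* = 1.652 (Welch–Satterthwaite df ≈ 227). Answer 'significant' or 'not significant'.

significant

SE₁ = s₁/√n₁ = 89.5/√228 = 5.9273; SE₂ = 83.3/√109 = 7.9787.
Independent samples, unequal variances: SE_diff = √(SE₁² + SE₂²) = √(35.13288529 + 63.65965369) = 9.9394.
t* = 1.652, so margin of error = 1.652 × 9.9394 = 16.4199.
Difference in means = 399.8 − 450.7 = -50.9000.
-50.9000 ± 16.4199 → (-67.3199, -34.4801).
The interval (-67.3199, -34.4801) does not contain 0, so the difference is significant.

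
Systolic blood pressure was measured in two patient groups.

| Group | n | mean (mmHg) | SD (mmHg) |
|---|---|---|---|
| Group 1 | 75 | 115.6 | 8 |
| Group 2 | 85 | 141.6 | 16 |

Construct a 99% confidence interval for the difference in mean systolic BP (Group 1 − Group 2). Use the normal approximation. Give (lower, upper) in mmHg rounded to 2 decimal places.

SE₁ = s₁/√n₁ = 8/√75 = 0.9238; SE₂ = 16/√85 = 1.7354.
Independent samples, unequal variances: SE_diff = √(SE₁² + SE₂²) = √(0.85340644 + 3.01161316) = 1.9660.
z* = 2.576, so margin of error = 2.576 × 1.9660 = 5.0644.
Difference in means = 115.6 − 141.6 = -26.0000.
-26.0000 ± 5.0644 → (-31.06, -20.94).

(-31.06, -20.94)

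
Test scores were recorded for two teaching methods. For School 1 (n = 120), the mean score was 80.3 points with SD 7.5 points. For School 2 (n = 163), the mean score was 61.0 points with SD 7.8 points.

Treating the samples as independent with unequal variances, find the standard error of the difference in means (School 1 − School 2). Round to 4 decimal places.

SE₁ = s₁/√n₁ = 7.5/√120 = 0.6847; SE₂ = 7.8/√163 = 0.6109.
Independent samples, unequal variances: SE_diff = √(SE₁² + SE₂²) = √(0.46881409 + 0.37319881) = 0.9176.

0.9176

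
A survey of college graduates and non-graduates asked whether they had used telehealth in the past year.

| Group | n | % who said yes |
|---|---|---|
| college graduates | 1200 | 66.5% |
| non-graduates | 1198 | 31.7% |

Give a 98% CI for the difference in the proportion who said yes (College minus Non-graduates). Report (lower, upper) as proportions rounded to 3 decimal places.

(0.303, 0.393)

SE₁ = √(p̂₁(1−p̂₁)/n₁) = √(0.6650·0.3350/1200) = 0.01363; SE₂ = √(0.3170·0.6830/1198) = 0.01344.
Independent samples: SE of the difference = √(SE₁² + SE₂²) = √(0.0001857769 + 0.0001806336) = 0.01914.
z* for 98% confidence is 2.326, so the margin of error is 2.326 × 0.01914 = 0.04452.
Point estimate p̂₁ − p̂₂ = 0.6650 − 0.3170 = 0.3480.
0.3480 ± 0.04452 → (0.303, 0.393).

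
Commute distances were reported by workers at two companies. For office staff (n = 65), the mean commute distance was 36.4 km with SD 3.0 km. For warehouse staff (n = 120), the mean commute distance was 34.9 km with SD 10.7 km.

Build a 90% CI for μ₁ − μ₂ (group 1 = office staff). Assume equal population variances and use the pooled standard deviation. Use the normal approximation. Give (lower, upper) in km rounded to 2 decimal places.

(-0.73, 3.73)

Pooled variance s_p² = [64·3.0² + 119·10.7²] / (65+120−2) = 77.5973, so s_p = 8.8089.
SE_diff = s_p·√(1/n₁ + 1/n₂) = 8.8089·√(1/65 + 1/120) = 1.3566.
z* = 1.645; margin = 1.645 × 1.3566 = 2.2316.
Difference = 36.4 − 34.9 = 1.5000.
1.5000 ± 2.2316 → (-0.73, 3.73).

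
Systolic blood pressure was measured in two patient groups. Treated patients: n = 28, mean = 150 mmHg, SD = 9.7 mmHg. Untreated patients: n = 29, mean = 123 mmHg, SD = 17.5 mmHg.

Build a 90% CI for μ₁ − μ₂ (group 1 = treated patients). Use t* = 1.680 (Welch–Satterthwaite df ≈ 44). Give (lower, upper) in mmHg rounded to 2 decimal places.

Per-group SEs: s₁/√n₁ = 9.7/√28 = 1.8331, s₂/√n₂ = 17.5/√29 = 3.2497.
Unpooled SE of the difference: √(3.36025561 + 10.56055009) = 3.7311.
Margin of error = t* · SE = 1.680 × 3.7311 = 6.2682.
x̄₁ − x̄₂ = 150 − 123 = 27.0000.
CI: 27.0000 ± 6.2682 = (20.73, 33.27).

(20.73, 33.27)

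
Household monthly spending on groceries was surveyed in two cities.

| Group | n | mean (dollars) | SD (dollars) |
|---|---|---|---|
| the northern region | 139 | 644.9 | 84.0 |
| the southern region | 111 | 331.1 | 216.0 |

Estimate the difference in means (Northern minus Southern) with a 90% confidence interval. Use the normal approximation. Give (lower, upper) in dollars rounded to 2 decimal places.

Standard errors of each mean: 84.0/√139 = 7.1248 and 216.0/√111 = 20.5018.
SE(x̄₁ − x̄₂) = √(7.1248² + 20.5018²) = 21.7045 for independent samples with unequal variances.
With z* = 1.645, the margin is 1.645 × 21.7045 = 35.7039.
x̄₁ − x̄₂ = 644.9 − 331.1 = 313.8000; the interval is 313.8000 ± 35.7039 = (278.10, 349.50).

(278.10, 349.50)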